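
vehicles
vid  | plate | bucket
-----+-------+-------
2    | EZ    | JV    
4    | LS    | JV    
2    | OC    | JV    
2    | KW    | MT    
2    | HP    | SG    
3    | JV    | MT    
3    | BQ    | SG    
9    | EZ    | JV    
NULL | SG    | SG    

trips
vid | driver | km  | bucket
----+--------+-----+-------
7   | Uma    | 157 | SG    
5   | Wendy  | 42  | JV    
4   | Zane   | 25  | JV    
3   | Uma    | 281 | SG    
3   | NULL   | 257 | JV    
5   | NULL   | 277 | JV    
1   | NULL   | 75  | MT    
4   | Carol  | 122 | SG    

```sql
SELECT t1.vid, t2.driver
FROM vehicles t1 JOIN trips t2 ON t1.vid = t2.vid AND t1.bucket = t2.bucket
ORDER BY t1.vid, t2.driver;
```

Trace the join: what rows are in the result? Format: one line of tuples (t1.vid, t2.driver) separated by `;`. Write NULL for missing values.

INNER JOIN keeps only pairs where the ON condition holds.
Matching on t1.vid = t2.vid AND t1.bucket = t2.bucket. A NULL in a compared column never satisfies the condition.
- t1 row (vid=2, bucket=JV): no match → dropped.
- t1 row (vid=4, bucket=JV): matches 1 t2 row(s) → 1 output row(s).
- t1 row (vid=2, bucket=JV): no match → dropped.
- t1 row (vid=2, bucket=MT): no match → dropped.
- t1 row (vid=2, bucket=SG): no match → dropped.
- t1 row (vid=3, bucket=MT): no match → dropped.
- t1 row (vid=3, bucket=SG): matches 1 t2 row(s) → 1 output row(s).
- t1 row (vid=9, bucket=JV): no match → dropped.
- t1 row (vid=NULL, bucket=SG): no match → dropped.
After projecting and ordering:
t1.vid | t2.driver
3 | Uma
4 | Zane

(3, Uma); (4, Zane)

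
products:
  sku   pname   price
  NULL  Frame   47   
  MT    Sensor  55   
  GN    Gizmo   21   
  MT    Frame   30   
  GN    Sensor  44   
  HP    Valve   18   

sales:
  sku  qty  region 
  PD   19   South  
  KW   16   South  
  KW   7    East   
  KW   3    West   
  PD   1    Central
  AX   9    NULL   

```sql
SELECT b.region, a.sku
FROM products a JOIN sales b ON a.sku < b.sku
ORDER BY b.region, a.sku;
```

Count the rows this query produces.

INNER JOIN keeps only pairs where the ON condition holds.
Matching on a.sku < b.sku. A NULL in a compared column never satisfies the condition.
- a row (sku=NULL): no match → dropped.
- a row (sku=MT): matches 2 b row(s) → 2 output row(s).
- a row (sku=GN): matches 5 b row(s) → 5 output row(s).
- a row (sku=MT): matches 2 b row(s) → 2 output row(s).
- a row (sku=GN): matches 5 b row(s) → 5 output row(s).
- a row (sku=HP): matches 5 b row(s) → 5 output row(s).
Total: 19 rows.

19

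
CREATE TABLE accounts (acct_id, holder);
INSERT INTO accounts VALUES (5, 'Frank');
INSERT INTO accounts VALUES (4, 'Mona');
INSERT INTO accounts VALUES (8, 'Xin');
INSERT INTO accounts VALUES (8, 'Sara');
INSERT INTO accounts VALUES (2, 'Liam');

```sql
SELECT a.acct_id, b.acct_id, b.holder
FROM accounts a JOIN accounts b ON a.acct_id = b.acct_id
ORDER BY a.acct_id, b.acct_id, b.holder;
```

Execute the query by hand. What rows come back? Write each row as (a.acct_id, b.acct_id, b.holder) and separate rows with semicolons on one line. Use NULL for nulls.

(2, 2, Liam); (4, 4, Mona); (5, 5, Frank); (8, 8, Sara); (8, 8, Sara); (8, 8, Xin); (8, 8, Xin)

INNER JOIN keeps only pairs where the ON condition holds.
Matching on a.acct_id = b.acct_id.
- a (acct_id=5) pairs with 1 row(s) of b.
- a (acct_id=4) pairs with 1 row(s) of b.
- a (acct_id=8) pairs with 2 row(s) of b.
- a (acct_id=8) pairs with 2 row(s) of b.
- a (acct_id=2) pairs with 1 row(s) of b.
After projecting and ordering:
a.acct_id | b.acct_id | b.holder
2 | 2 | Liam
4 | 4 | Mona
5 | 5 | Frank
8 | 8 | Sara
8 | 8 | Sara
8 | 8 | Xin
8 | 8 | Xin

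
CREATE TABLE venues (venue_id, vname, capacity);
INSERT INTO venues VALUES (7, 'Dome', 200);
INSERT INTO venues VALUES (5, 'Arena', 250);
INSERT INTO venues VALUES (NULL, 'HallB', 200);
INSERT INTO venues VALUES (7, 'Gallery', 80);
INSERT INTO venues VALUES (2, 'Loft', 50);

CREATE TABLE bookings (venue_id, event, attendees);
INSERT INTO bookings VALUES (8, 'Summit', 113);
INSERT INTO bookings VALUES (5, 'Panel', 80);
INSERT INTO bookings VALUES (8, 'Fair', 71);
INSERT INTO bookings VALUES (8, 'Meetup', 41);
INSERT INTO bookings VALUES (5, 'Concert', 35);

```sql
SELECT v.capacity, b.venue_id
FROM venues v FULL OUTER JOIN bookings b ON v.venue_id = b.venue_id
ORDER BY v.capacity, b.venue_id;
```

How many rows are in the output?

FULL OUTER JOIN keeps every row from both sides; unmatched rows get NULL for the other side's columns.
Matching on v.venue_id = b.venue_id. A NULL in a compared column never satisfies the condition.
Matched pairs: 2; unmatched v rows kept: 4; unmatched b rows kept: 3.
Total: 2 matched + 7 padded = 9 rows.

9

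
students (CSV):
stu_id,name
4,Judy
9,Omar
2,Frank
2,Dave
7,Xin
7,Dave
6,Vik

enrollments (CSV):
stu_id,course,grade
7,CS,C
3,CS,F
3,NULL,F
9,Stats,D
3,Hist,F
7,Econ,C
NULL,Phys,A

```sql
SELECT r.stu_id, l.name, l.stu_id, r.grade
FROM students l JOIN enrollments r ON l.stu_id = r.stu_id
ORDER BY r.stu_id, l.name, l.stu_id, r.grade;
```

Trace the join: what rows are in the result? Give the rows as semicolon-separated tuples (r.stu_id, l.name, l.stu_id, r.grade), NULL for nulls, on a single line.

(7, Dave, 7, C); (7, Dave, 7, C); (7, Xin, 7, C); (7, Xin, 7, C); (9, Omar, 9, D)

INNER JOIN keeps only pairs where the ON condition holds.
Matching on l.stu_id = r.stu_id. A NULL in a compared column never satisfies the condition.
- l row (stu_id=4): no match → dropped.
- l row (stu_id=9): matches 1 r row(s) → 1 output row(s).
- l row (stu_id=2): no match → dropped.
- l row (stu_id=2): no match → dropped.
- l row (stu_id=7): matches 2 r row(s) → 2 output row(s).
- l row (stu_id=7): matches 2 r row(s) → 2 output row(s).
- l row (stu_id=6): no match → dropped.
After projecting and ordering:
r.stu_id | l.name | l.stu_id | r.grade
7 | Dave | 7 | C
7 | Dave | 7 | C
7 | Xin | 7 | C
7 | Xin | 7 | C
9 | Omar | 9 | D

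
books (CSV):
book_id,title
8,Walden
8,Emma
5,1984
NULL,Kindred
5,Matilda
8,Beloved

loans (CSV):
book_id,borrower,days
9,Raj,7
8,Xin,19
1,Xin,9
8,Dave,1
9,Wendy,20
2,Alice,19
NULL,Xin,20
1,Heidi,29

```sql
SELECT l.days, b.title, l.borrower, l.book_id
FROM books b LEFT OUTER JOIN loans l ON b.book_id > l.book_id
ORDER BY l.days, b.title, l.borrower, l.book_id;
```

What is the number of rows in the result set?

LEFT JOIN keeps every row from `books`; unmatched rows get NULL for `loans`'s columns.
Matching on b.book_id > l.book_id. A NULL in a compared column never satisfies the condition.
Matched pairs: 15; unmatched b rows kept: 1.
Total: 15 matched + 1 padded = 16 rows.

16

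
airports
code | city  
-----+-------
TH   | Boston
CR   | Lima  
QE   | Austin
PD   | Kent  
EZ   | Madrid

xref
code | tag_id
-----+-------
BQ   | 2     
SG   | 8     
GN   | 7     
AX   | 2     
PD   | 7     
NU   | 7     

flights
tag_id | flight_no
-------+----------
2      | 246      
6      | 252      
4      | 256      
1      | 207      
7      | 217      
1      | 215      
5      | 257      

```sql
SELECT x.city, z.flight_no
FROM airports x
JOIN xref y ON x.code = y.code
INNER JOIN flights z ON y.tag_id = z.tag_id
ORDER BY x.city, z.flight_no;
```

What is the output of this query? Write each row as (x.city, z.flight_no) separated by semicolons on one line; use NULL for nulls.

(Kent, 217)

Evaluate left to right. First `airports x INNER JOIN xref y` on code: 1 row(s).
Then INNER JOIN `flights z` on tag_id: keep only rows whose y.tag_id appears in z.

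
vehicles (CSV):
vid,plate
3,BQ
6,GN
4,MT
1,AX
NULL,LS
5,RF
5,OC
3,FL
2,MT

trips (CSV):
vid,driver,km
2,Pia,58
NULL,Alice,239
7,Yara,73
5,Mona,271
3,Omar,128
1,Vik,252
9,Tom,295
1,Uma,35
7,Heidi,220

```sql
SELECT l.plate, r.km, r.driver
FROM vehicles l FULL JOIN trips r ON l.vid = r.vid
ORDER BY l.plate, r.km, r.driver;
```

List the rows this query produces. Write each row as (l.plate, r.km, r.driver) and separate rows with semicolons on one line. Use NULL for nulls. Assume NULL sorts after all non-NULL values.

(AX, 35, Uma); (AX, 252, Vik); (BQ, 128, Omar); (FL, 128, Omar); (GN, NULL, NULL); (LS, NULL, NULL); (MT, 58, Pia); (MT, NULL, NULL); (OC, 271, Mona); (RF, 271, Mona); (NULL, 73, Yara); (NULL, 220, Heidi); (NULL, 239, Alice); (NULL, 295, Tom)

FULL OUTER JOIN keeps every row from both sides; unmatched rows get NULL for the other side's columns.
Matching on l.vid = r.vid. A NULL in a compared column never satisfies the condition.
- l[0] vid=3 → 1 match(es) in r → 1 row(s).
- l[1] vid=6 → no match; kept with NULLs on the r side.
- l[2] vid=4 → no match; kept with NULLs on the r side.
- l[3] vid=1 → 2 match(es) in r → 2 row(s).
- l[4] vid=NULL → no match; kept with NULLs on the r side.
- l[5] vid=5 → 1 match(es) in r → 1 row(s).
- l[6] vid=5 → 1 match(es) in r → 1 row(s).
- l[7] vid=3 → 1 match(es) in r → 1 row(s).
- l[8] vid=2 → 1 match(es) in r → 1 row(s).
- plus 4 unmatched r row(s), each kept with NULL l columns.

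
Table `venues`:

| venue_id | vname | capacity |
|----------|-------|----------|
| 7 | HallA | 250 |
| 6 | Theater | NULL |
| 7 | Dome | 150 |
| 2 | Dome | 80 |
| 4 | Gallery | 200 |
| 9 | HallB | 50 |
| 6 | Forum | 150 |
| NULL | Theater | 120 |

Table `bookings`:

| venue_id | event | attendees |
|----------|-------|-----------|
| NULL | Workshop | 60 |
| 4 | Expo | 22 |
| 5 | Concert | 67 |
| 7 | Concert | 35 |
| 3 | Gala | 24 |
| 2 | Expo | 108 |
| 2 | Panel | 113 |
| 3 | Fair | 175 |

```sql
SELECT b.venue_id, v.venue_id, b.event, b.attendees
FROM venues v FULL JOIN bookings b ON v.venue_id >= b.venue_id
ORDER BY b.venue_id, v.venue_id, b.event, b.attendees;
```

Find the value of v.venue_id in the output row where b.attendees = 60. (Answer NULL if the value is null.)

NULL

FULL OUTER JOIN keeps every row from both sides; unmatched rows get NULL for the other side's columns.
Matching on v.venue_id >= b.venue_id. A NULL in a compared column never satisfies the condition.
Matched pairs: 40; unmatched v rows kept: 1; unmatched b rows kept: 1.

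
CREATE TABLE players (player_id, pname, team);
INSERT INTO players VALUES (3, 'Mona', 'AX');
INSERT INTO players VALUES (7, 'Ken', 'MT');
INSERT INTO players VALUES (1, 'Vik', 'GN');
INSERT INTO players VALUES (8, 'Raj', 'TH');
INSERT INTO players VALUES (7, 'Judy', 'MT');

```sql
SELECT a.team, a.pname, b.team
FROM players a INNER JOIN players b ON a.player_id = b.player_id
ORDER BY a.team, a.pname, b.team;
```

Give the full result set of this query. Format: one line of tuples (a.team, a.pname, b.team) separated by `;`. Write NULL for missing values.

(AX, Mona, AX); (GN, Vik, GN); (MT, Judy, MT); (MT, Judy, MT); (MT, Ken, MT); (MT, Ken, MT); (TH, Raj, TH)

INNER JOIN keeps only pairs where the ON condition holds.
Matching on a.player_id = b.player_id.
Matched pairs: 7.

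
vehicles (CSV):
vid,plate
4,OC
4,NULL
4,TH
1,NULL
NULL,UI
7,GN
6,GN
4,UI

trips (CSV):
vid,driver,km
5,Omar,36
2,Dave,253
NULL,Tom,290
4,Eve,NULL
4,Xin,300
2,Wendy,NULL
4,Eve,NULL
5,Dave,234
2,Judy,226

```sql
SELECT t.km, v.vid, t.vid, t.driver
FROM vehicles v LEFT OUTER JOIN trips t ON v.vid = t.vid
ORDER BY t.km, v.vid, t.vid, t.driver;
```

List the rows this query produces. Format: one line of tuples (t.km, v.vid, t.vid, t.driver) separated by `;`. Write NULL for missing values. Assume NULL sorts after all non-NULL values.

(300, 4, 4, Xin); (300, 4, 4, Xin); (300, 4, 4, Xin); (300, 4, 4, Xin); (NULL, 1, NULL, NULL); (NULL, 4, 4, Eve); (NULL, 4, 4, Eve); (NULL, 4, 4, Eve); (NULL, 4, 4, Eve); (NULL, 4, 4, Eve); (NULL, 4, 4, Eve); (NULL, 4, 4, Eve); (NULL, 4, 4, Eve); (NULL, 6, NULL, NULL); (NULL, 7, NULL, NULL); (NULL, NULL, NULL, NULL)

LEFT JOIN keeps every row from `vehicles`; unmatched rows get NULL for `trips`'s columns.
Matching on v.vid = t.vid. A NULL in a compared column never satisfies the condition.
Matched pairs: 12; unmatched v rows kept: 4.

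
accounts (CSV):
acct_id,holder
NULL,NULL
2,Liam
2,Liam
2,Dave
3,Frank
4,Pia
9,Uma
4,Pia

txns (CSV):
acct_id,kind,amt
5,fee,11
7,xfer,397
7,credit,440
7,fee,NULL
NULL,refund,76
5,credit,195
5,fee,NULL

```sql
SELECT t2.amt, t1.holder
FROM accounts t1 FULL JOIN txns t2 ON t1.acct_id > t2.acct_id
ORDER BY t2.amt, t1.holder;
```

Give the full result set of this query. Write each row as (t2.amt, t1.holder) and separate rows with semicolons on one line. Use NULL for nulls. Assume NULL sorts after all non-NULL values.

FULL OUTER JOIN keeps every row from both sides; unmatched rows get NULL for the other side's columns.
Matching on t1.acct_id > t2.acct_id. A NULL in a compared column never satisfies the condition.
- t1[0] acct_id=NULL → no match; kept with NULLs on the t2 side.
- t1[1] acct_id=2 → no match; kept with NULLs on the t2 side.
- t1[2] acct_id=2 → no match; kept with NULLs on the t2 side.
- t1[3] acct_id=2 → no match; kept with NULLs on the t2 side.
- t1[4] acct_id=3 → no match; kept with NULLs on the t2 side.
- t1[5] acct_id=4 → no match; kept with NULLs on the t2 side.
- t1[6] acct_id=9 → 6 match(es) in t2 → 6 row(s).
- t1[7] acct_id=4 → no match; kept with NULLs on the t2 side.
- 1 row(s) from t2 found no t1 partner → padded with NULL.

(11, Uma); (76, NULL); (195, Uma); (397, Uma); (440, Uma); (NULL, Dave); (NULL, Frank); (NULL, Liam); (NULL, Liam); (NULL, Pia); (NULL, Pia); (NULL, Uma); (NULL, Uma); (NULL, NULL)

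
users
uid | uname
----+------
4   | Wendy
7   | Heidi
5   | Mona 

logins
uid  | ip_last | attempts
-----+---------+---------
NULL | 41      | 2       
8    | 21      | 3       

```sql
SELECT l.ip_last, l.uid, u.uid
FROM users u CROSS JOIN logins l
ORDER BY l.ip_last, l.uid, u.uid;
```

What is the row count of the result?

CROSS JOIN pairs every row of `users` with every row of `logins`: 3 × 2 = 6 rows.

6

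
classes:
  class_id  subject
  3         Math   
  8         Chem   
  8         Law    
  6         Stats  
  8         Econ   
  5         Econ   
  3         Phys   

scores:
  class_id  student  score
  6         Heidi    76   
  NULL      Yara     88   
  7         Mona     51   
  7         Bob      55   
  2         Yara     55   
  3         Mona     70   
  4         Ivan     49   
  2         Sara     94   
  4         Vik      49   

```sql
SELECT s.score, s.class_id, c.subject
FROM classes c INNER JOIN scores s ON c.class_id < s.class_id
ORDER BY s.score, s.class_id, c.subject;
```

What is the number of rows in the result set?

INNER JOIN keeps only pairs where the ON condition holds.
Matching on c.class_id < s.class_id. A NULL in a compared column never satisfies the condition.
Matched pairs: 15.
Total: 15 rows.

15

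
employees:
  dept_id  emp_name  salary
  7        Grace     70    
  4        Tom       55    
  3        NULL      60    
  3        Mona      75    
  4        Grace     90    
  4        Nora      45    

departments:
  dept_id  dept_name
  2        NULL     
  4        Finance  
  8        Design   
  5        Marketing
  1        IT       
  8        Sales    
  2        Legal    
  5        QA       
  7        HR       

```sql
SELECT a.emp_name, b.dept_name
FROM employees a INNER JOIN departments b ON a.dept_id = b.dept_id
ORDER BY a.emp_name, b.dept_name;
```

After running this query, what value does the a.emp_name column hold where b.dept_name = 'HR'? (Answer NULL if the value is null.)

Grace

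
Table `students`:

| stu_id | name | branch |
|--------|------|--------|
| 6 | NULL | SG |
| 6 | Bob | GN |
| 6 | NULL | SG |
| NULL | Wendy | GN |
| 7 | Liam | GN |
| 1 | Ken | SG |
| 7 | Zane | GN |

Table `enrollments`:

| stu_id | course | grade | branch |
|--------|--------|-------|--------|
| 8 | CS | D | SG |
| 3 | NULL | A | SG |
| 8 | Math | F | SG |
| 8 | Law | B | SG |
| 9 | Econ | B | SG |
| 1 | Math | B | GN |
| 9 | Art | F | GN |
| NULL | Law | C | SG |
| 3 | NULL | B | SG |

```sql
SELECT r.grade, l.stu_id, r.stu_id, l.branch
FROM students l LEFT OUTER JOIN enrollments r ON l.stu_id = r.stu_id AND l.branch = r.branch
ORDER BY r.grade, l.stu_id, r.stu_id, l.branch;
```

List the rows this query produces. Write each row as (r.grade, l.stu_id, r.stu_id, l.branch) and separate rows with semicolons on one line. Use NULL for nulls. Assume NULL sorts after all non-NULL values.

LEFT JOIN keeps every row from `students`; unmatched rows get NULL for `enrollments`'s columns.
Matching on l.stu_id = r.stu_id AND l.branch = r.branch. A NULL in a compared column never satisfies the condition.
- l row (stu_id=6, branch=SG): no match → kept, r columns NULL.
- l row (stu_id=6, branch=GN): no match → kept, r columns NULL.
- l row (stu_id=6, branch=SG): no match → kept, r columns NULL.
- l row (stu_id=NULL, branch=GN): no match → kept, r columns NULL.
- l row (stu_id=7, branch=GN): no match → kept, r columns NULL.
- l row (stu_id=1, branch=SG): no match → kept, r columns NULL.
- l row (stu_id=7, branch=GN): no match → kept, r columns NULL.
After projecting and ordering:
r.grade | l.stu_id | r.stu_id | l.branch
NULL | 1 | NULL | SG
NULL | 6 | NULL | GN
NULL | 6 | NULL | SG
NULL | 6 | NULL | SG
NULL | 7 | NULL | GN
NULL | 7 | NULL | GN
NULL | NULL | NULL | GN

(NULL, 1, NULL, SG); (NULL, 6, NULL, GN); (NULL, 6, NULL, SG); (NULL, 6, NULL, SG); (NULL, 7, NULL, GN); (NULL, 7, NULL, GN); (NULL, NULL, NULL, GN)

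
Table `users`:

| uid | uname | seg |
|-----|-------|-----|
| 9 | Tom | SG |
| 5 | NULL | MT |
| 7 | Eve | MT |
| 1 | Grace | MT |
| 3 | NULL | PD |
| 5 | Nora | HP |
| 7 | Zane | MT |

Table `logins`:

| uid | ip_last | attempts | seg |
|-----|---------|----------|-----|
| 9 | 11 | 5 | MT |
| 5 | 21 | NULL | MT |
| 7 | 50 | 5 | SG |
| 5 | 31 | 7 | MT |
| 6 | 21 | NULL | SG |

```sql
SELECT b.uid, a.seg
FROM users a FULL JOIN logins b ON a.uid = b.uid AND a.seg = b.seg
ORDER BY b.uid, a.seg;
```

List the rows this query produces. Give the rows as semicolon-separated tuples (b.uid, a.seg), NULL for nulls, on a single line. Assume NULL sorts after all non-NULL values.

FULL OUTER JOIN keeps every row from both sides; unmatched rows get NULL for the other side's columns.
Matching on a.uid = b.uid AND a.seg = b.seg.
- uid=9, seg=SG: no b row matches, row kept with b columns NULL.
- uid=5, seg=MT: 2 matching b row(s), so 2 row(s) emitted.
- uid=7, seg=MT: no b row matches, row kept with b columns NULL.
- uid=1, seg=MT: no b row matches, row kept with b columns NULL.
- uid=3, seg=PD: no b row matches, row kept with b columns NULL.
- uid=5, seg=HP: no b row matches, row kept with b columns NULL.
- uid=7, seg=MT: no b row matches, row kept with b columns NULL.
- plus 3 unmatched b row(s), each kept with NULL a columns.

(5, MT); (5, MT); (6, NULL); (7, NULL); (9, NULL); (NULL, HP); (NULL, MT); (NULL, MT); (NULL, MT); (NULL, PD); (NULL, SG)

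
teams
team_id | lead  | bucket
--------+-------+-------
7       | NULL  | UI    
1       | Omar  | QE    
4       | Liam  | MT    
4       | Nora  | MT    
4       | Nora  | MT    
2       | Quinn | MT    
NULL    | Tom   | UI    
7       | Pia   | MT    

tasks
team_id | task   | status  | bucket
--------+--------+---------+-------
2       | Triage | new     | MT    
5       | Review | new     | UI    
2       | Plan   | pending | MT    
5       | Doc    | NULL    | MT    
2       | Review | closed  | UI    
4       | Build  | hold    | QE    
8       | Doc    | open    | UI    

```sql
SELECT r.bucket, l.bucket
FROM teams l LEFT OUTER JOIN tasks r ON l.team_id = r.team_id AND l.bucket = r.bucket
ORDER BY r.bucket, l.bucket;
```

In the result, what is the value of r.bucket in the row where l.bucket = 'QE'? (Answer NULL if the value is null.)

LEFT JOIN keeps every row from `teams`; unmatched rows get NULL for `tasks`'s columns.
Matching on l.team_id = r.team_id AND l.bucket = r.bucket. A NULL in a compared column never satisfies the condition.
- l row (team_id=7, bucket=UI): no match → kept, r columns NULL.
- l row (team_id=1, bucket=QE): no match → kept, r columns NULL.
- l row (team_id=4, bucket=MT): no match → kept, r columns NULL.
- l row (team_id=4, bucket=MT): no match → kept, r columns NULL.
- l row (team_id=4, bucket=MT): no match → kept, r columns NULL.
- l row (team_id=2, bucket=MT): matches 2 r row(s) → 2 output row(s).
- l row (team_id=NULL, bucket=UI): no match → kept, r columns NULL.
- l row (team_id=7, bucket=MT): no match → kept, r columns NULL.

NULL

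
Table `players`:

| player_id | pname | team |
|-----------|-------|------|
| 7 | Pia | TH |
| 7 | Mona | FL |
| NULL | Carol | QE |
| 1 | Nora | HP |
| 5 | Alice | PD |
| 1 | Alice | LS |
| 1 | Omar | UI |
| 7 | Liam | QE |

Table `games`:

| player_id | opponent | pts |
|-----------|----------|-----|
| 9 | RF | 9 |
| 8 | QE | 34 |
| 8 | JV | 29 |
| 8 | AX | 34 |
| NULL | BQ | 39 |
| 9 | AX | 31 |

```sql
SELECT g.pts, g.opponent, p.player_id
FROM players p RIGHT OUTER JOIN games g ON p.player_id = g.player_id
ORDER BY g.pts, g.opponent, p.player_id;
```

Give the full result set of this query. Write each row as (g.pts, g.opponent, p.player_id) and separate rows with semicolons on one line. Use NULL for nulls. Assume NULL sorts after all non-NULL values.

RIGHT JOIN keeps every row from `games`; unmatched rows get NULL for `players`'s columns.
Matching on p.player_id = g.player_id. A NULL in a compared column never satisfies the condition.
- player_id=7: no matching g row.
- player_id=7: no matching g row.
- player_id=NULL: no matching g row.
- player_id=1: no matching g row.
- player_id=5: no matching g row.
- player_id=1: no matching g row.
- player_id=1: no matching g row.
- player_id=7: no matching g row.
- plus 6 unmatched g row(s), each kept with NULL p columns.
After projecting and ordering:
g.pts | g.opponent | p.player_id
9 | RF | NULL
29 | JV | NULL
31 | AX | NULL
34 | AX | NULL
34 | QE | NULL
39 | BQ | NULL

(9, RF, NULL); (29, JV, NULL); (31, AX, NULL); (34, AX, NULL); (34, QE, NULL); (39, BQ, NULL)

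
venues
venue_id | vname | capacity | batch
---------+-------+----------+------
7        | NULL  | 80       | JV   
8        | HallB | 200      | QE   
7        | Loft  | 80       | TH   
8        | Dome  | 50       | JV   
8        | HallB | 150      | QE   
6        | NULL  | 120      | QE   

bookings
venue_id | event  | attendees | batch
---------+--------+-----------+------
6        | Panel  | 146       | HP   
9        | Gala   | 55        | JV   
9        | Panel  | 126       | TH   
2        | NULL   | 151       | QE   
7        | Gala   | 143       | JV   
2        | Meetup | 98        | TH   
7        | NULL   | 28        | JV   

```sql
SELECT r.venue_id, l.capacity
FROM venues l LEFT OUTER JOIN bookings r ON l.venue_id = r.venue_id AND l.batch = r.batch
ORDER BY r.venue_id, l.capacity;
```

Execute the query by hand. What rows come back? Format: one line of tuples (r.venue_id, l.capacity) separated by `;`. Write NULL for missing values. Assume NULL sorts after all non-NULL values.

(7, 80); (7, 80); (NULL, 50); (NULL, 80); (NULL, 120); (NULL, 150); (NULL, 200)

LEFT JOIN keeps every row from `venues`; unmatched rows get NULL for `bookings`'s columns.
Matching on l.venue_id = r.venue_id AND l.batch = r.batch.
Matched pairs: 2; unmatched l rows kept: 5.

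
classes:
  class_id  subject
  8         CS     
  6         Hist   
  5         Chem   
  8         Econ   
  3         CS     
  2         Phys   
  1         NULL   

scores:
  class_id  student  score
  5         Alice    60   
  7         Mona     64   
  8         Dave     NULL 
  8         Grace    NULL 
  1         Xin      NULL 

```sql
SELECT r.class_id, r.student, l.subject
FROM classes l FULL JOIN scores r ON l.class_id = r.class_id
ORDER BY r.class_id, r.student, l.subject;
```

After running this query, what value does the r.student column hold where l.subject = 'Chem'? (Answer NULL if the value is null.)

FULL OUTER JOIN keeps every row from both sides; unmatched rows get NULL for the other side's columns.
Matching on l.class_id = r.class_id.
- l[0] class_id=8 → 2 match(es) in r → 2 row(s).
- l[1] class_id=6 → no match; kept with NULLs on the r side.
- l[2] class_id=5 → 1 match(es) in r → 1 row(s).
- l[3] class_id=8 → 2 match(es) in r → 2 row(s).
- l[4] class_id=3 → no match; kept with NULLs on the r side.
- l[5] class_id=2 → no match; kept with NULLs on the r side.
- l[6] class_id=1 → 1 match(es) in r → 1 row(s).
- 1 row(s) from r found no l partner → padded with NULL.

Alice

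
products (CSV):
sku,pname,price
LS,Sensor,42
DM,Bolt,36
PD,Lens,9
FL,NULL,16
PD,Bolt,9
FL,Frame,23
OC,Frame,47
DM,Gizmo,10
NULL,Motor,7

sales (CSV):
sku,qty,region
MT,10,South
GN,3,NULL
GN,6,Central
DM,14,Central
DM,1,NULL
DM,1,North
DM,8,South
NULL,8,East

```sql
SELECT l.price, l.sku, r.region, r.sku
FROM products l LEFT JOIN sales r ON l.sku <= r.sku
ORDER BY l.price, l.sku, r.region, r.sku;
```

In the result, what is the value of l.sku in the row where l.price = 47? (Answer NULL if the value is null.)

LEFT JOIN keeps every row from `products`; unmatched rows get NULL for `sales`'s columns.
Matching on l.sku <= r.sku. A NULL in a compared column never satisfies the condition.
- l row (sku=LS): matches 1 r row(s) → 1 output row(s).
- l row (sku=DM): matches 7 r row(s) → 7 output row(s).
- l row (sku=PD): no match → kept, r columns NULL.
- l row (sku=FL): matches 3 r row(s) → 3 output row(s).
- l row (sku=PD): no match → kept, r columns NULL.
- l row (sku=FL): matches 3 r row(s) → 3 output row(s).
- l row (sku=OC): no match → kept, r columns NULL.
- l row (sku=DM): matches 7 r row(s) → 7 output row(s).
- l row (sku=NULL): no match → kept, r columns NULL.

OC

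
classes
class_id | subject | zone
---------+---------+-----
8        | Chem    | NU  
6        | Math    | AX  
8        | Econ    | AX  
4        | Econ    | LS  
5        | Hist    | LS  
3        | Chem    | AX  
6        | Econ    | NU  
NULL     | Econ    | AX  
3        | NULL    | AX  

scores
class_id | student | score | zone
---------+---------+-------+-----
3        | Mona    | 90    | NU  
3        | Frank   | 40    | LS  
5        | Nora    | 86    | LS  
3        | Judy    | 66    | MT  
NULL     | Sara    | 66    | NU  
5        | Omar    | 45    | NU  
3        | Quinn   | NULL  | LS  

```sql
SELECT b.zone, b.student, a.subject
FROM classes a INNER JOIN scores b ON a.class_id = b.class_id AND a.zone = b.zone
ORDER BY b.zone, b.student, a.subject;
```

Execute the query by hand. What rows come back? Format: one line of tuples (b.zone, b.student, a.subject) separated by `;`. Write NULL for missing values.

(LS, Nora, Hist)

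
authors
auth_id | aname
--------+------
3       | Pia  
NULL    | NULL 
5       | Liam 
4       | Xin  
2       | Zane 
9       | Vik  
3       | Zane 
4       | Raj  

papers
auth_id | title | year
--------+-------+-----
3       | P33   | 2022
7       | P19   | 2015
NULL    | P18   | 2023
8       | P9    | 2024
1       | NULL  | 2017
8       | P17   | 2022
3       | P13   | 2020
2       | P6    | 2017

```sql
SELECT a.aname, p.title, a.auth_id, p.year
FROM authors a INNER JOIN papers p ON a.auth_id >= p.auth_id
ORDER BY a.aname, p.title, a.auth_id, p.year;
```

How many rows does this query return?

INNER JOIN keeps only pairs where the ON condition holds.
Matching on a.auth_id >= p.auth_id. A NULL in a compared column never satisfies the condition.
Matched pairs: 29.
Total: 29 rows.

29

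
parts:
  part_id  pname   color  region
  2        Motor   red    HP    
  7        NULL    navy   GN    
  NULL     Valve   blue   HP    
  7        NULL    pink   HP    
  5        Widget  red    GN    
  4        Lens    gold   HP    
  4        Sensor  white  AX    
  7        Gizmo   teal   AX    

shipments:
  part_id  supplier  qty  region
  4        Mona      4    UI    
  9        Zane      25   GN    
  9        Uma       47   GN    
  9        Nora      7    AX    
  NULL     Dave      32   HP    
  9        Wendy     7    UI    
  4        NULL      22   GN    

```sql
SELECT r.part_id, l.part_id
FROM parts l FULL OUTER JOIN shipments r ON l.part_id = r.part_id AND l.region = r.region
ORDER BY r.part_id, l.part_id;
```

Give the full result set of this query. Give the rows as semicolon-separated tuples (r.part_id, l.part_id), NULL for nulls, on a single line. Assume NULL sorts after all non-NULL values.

FULL OUTER JOIN keeps every row from both sides; unmatched rows get NULL for the other side's columns.
Matching on l.part_id = r.part_id AND l.region = r.region. A NULL in a compared column never satisfies the condition.
Matched pairs: 0; unmatched l rows kept: 8; unmatched r rows kept: 7.

(4, NULL); (4, NULL); (9, NULL); (9, NULL); (9, NULL); (9, NULL); (NULL, 2); (NULL, 4); (NULL, 4); (NULL, 5); (NULL, 7); (NULL, 7); (NULL, 7); (NULL, NULL); (NULL, NULL)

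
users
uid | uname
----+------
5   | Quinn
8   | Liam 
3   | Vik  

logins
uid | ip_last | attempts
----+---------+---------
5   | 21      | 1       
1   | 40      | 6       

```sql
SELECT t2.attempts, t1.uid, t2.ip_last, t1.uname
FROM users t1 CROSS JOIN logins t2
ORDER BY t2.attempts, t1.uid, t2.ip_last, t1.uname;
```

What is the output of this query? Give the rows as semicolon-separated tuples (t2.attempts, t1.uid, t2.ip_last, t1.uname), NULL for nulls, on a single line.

CROSS JOIN pairs every row of `users` with every row of `logins`: 3 × 2 = 6 rows.

(1, 3, 21, Vik); (1, 5, 21, Quinn); (1, 8, 21, Liam); (6, 3, 40, Vik); (6, 5, 40, Quinn); (6, 8, 40, Liam)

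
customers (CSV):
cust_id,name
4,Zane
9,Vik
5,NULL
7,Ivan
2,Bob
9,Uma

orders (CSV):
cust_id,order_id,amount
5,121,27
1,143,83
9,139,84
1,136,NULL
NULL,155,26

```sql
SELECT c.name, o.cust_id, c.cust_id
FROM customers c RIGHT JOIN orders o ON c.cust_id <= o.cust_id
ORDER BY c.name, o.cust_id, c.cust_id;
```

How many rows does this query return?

RIGHT JOIN keeps every row from `orders`; unmatched rows get NULL for `customers`'s columns.
Matching on c.cust_id <= o.cust_id. A NULL in a compared column never satisfies the condition.
- c[0] cust_id=4 → 2 match(es) in o → 2 row(s).
- c[1] cust_id=9 → 1 match(es) in o → 1 row(s).
- c[2] cust_id=5 → 2 match(es) in o → 2 row(s).
- c[3] cust_id=7 → 1 match(es) in o → 1 row(s).
- c[4] cust_id=2 → 2 match(es) in o → 2 row(s).
- c[5] cust_id=9 → 1 match(es) in o → 1 row(s).
- 3 row(s) from o found no c partner → padded with NULL.
Total: 9 matched + 3 padded = 12 rows.

12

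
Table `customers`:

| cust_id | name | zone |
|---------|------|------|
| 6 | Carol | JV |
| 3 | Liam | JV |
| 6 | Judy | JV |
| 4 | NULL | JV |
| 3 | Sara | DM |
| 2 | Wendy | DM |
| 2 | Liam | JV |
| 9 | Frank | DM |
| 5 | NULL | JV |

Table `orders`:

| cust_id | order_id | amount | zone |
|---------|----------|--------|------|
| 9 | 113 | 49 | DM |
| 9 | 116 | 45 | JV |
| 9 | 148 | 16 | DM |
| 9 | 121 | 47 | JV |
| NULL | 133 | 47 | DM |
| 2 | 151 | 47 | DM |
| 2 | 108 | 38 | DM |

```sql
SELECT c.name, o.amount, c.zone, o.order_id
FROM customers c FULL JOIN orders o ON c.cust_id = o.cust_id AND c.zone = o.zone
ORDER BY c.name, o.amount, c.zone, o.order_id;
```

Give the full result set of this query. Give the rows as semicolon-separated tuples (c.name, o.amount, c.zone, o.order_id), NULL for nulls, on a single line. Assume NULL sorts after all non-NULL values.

FULL OUTER JOIN keeps every row from both sides; unmatched rows get NULL for the other side's columns.
Matching on c.cust_id = o.cust_id AND c.zone = o.zone. A NULL in a compared column never satisfies the condition.
- c row (cust_id=6, zone=JV): no match → kept, o columns NULL.
- c row (cust_id=3, zone=JV): no match → kept, o columns NULL.
- c row (cust_id=6, zone=JV): no match → kept, o columns NULL.
- c row (cust_id=4, zone=JV): no match → kept, o columns NULL.
- c row (cust_id=3, zone=DM): no match → kept, o columns NULL.
- c row (cust_id=2, zone=DM): matches 2 o row(s) → 2 output row(s).
- c row (cust_id=2, zone=JV): no match → kept, o columns NULL.
- c row (cust_id=9, zone=DM): matches 2 o row(s) → 2 output row(s).
- c row (cust_id=5, zone=JV): no match → kept, o columns NULL.
- plus 3 unmatched o row(s), each kept with NULL c columns.

(Carol, NULL, JV, NULL); (Frank, 16, DM, 148); (Frank, 49, DM, 113); (Judy, NULL, JV, NULL); (Liam, NULL, JV, NULL); (Liam, NULL, JV, NULL); (Sara, NULL, DM, NULL); (Wendy, 38, DM, 108); (Wendy, 47, DM, 151); (NULL, 45, NULL, 116); (NULL, 47, NULL, 121); (NULL, 47, NULL, 133); (NULL, NULL, JV, NULL); (NULL, NULL, JV, NULL)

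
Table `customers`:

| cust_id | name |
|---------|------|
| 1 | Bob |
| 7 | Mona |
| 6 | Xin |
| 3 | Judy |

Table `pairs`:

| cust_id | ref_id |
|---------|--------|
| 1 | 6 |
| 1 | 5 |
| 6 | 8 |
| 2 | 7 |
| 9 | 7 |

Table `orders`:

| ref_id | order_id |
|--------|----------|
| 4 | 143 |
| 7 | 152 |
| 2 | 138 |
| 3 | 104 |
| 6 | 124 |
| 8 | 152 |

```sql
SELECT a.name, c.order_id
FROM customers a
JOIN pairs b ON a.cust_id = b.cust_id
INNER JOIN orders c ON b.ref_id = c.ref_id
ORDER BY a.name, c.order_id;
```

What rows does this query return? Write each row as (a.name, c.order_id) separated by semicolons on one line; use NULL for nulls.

Step 1 — a INNER JOIN b on cust_id → 3 row(s).
Then INNER JOIN `orders c` on ref_id: keep only rows whose b.ref_id appears in c.

(Bob, 124); (Xin, 152)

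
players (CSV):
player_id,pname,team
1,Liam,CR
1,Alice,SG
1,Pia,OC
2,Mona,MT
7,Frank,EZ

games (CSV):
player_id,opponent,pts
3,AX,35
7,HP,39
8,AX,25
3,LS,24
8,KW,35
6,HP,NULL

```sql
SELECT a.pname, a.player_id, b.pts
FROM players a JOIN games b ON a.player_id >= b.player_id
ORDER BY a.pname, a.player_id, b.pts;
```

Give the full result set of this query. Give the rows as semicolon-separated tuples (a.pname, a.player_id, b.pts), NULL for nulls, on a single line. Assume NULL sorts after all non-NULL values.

INNER JOIN keeps only pairs where the ON condition holds.
Matching on a.player_id >= b.player_id.
- player_id=1: no matching b row, dropped.
- player_id=1: no matching b row, dropped.
- player_id=1: no matching b row, dropped.
- player_id=2: no matching b row, dropped.
- player_id=7: 4 matching b row(s), so 4 row(s) emitted.
After projecting and ordering:
a.pname | a.player_id | b.pts
Frank | 7 | 24
Frank | 7 | 35
Frank | 7 | 39
Frank | 7 | NULL

(Frank, 7, 24); (Frank, 7, 35); (Frank, 7, 39); (Frank, 7, NULL)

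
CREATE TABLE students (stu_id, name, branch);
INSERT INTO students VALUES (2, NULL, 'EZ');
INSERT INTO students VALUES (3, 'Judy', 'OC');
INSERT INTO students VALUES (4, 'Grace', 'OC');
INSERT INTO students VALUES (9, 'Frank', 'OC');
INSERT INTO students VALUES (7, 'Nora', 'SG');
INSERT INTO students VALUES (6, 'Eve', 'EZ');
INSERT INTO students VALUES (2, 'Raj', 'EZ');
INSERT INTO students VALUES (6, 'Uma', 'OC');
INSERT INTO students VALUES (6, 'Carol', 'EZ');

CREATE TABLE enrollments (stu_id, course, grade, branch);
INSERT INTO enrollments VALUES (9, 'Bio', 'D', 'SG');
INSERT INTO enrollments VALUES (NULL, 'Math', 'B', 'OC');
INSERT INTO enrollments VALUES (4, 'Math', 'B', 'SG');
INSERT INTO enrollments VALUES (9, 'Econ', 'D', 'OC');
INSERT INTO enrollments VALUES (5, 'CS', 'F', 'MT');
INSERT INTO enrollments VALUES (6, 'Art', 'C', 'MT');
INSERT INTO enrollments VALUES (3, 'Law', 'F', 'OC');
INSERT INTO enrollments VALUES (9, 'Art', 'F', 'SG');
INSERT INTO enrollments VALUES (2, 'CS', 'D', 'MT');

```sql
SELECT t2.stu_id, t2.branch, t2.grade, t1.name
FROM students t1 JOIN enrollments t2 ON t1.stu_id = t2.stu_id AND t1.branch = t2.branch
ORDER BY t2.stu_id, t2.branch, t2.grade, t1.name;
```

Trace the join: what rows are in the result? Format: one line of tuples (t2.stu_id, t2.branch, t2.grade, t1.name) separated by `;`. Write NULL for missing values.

(3, OC, F, Judy); (9, OC, D, Frank)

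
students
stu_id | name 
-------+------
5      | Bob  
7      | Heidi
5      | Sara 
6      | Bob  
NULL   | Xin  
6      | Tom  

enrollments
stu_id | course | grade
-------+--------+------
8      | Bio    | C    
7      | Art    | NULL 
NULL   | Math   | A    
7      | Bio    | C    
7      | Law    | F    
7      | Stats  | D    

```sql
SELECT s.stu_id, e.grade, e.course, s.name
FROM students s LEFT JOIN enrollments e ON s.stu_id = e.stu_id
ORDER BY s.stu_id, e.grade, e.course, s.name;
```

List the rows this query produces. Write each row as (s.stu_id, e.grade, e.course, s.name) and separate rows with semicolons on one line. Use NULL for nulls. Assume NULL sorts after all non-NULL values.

(5, NULL, NULL, Bob); (5, NULL, NULL, Sara); (6, NULL, NULL, Bob); (6, NULL, NULL, Tom); (7, C, Bio, Heidi); (7, D, Stats, Heidi); (7, F, Law, Heidi); (7, NULL, Art, Heidi); (NULL, NULL, NULL, Xin)

LEFT JOIN keeps every row from `students`; unmatched rows get NULL for `enrollments`'s columns.
Matching on s.stu_id = e.stu_id. A NULL in a compared column never satisfies the condition.
- s[0] stu_id=5 → no match; kept with NULLs on the e side.
- s[1] stu_id=7 → 4 match(es) in e → 4 row(s).
- s[2] stu_id=5 → no match; kept with NULLs on the e side.
- s[3] stu_id=6 → no match; kept with NULLs on the e side.
- s[4] stu_id=NULL → no match; kept with NULLs on the e side.
- s[5] stu_id=6 → no match; kept with NULLs on the e side.
After projecting and ordering:
s.stu_id | e.grade | e.course | s.name
5 | NULL | NULL | Bob
5 | NULL | NULL | Sara
6 | NULL | NULL | Bob
6 | NULL | NULL | Tom
7 | C | Bio | Heidi
7 | D | Stats | Heidi
7 | F | Law | Heidi
7 | NULL | Art | Heidi
NULL | NULL | NULL | Xin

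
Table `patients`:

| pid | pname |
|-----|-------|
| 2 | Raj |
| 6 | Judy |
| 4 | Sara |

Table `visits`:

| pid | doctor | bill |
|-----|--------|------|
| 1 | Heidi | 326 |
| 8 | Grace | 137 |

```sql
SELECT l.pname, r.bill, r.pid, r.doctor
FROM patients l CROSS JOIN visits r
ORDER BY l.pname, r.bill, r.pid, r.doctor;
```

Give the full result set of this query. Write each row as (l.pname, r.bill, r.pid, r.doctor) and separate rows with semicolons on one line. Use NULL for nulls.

(Judy, 137, 8, Grace); (Judy, 326, 1, Heidi); (Raj, 137, 8, Grace); (Raj, 326, 1, Heidi); (Sara, 137, 8, Grace); (Sara, 326, 1, Heidi)

CROSS JOIN pairs every row of `patients` with every row of `visits`: 3 × 2 = 6 rows.
After projecting and ordering:
l.pname | r.bill | r.pid | r.doctor
Judy | 137 | 8 | Grace
Judy | 326 | 1 | Heidi
Raj | 137 | 8 | Grace
Raj | 326 | 1 | Heidi
Sara | 137 | 8 | Grace
Sara | 326 | 1 | Heidi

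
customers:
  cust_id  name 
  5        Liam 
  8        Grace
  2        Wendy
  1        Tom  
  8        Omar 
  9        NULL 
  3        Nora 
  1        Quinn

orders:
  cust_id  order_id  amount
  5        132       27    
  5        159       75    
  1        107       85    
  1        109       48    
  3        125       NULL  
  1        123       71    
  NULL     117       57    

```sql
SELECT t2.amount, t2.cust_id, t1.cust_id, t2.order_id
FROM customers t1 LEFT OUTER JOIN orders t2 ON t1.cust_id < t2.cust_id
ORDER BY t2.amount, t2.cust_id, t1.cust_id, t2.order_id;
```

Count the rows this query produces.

15

LEFT JOIN keeps every row from `customers`; unmatched rows get NULL for `orders`'s columns.
Matching on t1.cust_id < t2.cust_id. A NULL in a compared column never satisfies the condition.
- cust_id=5: no t2 row matches, row kept with t2 columns NULL.
- cust_id=8: no t2 row matches, row kept with t2 columns NULL.
- cust_id=2: 3 matching t2 row(s), so 3 row(s) emitted.
- cust_id=1: 3 matching t2 row(s), so 3 row(s) emitted.
- cust_id=8: no t2 row matches, row kept with t2 columns NULL.
- cust_id=9: no t2 row matches, row kept with t2 columns NULL.
- cust_id=3: 2 matching t2 row(s), so 2 row(s) emitted.
- cust_id=1: 3 matching t2 row(s), so 3 row(s) emitted.
Total: 11 matched + 4 padded = 15 rows.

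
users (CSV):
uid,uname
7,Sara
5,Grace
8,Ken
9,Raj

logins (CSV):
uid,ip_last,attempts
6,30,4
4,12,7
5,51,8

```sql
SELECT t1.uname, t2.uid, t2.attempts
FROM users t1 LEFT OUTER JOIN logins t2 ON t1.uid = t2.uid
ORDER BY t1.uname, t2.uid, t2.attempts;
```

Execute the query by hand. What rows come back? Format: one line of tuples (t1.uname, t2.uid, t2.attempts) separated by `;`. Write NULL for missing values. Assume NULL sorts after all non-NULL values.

(Grace, 5, 8); (Ken, NULL, NULL); (Raj, NULL, NULL); (Sara, NULL, NULL)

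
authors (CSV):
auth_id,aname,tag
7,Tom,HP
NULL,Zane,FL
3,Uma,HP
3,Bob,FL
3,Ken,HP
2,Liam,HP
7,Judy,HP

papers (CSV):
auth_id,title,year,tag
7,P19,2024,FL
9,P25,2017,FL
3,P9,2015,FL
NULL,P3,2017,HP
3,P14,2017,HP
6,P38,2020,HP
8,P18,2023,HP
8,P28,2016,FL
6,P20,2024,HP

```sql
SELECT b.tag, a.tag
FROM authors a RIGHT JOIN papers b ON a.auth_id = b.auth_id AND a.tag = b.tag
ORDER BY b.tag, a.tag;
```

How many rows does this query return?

10

RIGHT JOIN keeps every row from `papers`; unmatched rows get NULL for `authors`'s columns.
Matching on a.auth_id = b.auth_id AND a.tag = b.tag. A NULL in a compared column never satisfies the condition.
Matched pairs: 3; unmatched b rows kept: 7.
Total: 3 matched + 7 padded = 10 rows.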